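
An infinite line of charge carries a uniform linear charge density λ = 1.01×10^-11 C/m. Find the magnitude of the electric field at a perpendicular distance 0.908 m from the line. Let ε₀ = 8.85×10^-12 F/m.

Choose a coaxial cylinder of radius r = 0.908 m (arbitrary length L) as the Gaussian surface.
Q_enc = λL, so λ_enc = 1.01×10^-11 C/m.
By Gauss's law (flux through the curved wall only), E·2πrL = λ_enc L/ε₀.
E = |λ_enc|/(2πε₀r) = (1.01×10^-11)/(2π·8.85×10^-12·0.908) = 0.2 N/C.

E ≈ 0.2 N/C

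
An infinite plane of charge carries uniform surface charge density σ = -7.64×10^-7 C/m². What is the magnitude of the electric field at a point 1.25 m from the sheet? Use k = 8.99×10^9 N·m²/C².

By planar symmetry E is perpendicular to the sheet and uniform; use a Gaussian pillbox with flat faces of area A on each side of the sheet.
Only the two end caps contribute flux: Φ = 2EA. With Q_enc = σA, Gauss's law gives E = |σ|/(2ε₀).
E = 2πk|σ| = 2π(8.99×10^9)(7.64e-7) = 4.32e4 N/C.

E = 4.32×10^4 V/m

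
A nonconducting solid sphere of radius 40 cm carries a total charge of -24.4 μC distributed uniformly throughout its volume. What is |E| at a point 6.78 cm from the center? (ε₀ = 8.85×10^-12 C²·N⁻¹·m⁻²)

|E| = 2.32×10^5 V/m

By spherical symmetry E is radial; choose a Gaussian sphere of radius r = 6.78 cm (r < R).
Only the charge within r is enclosed: Q_enc = Q·(r/R)³ = (-24.4 μC)·(6.78 cm/40 cm)³ = -1.188e-7 C.
Since E is radial and uniform over the Gaussian sphere, Φ = E·4πr² = Q_enc/ε₀.
E = |Q_enc|/(4πε₀r²) = (1.188×10^-7)/(4π·8.85×10^-12·(0.0678)²) = 2.32×10^5 N/C.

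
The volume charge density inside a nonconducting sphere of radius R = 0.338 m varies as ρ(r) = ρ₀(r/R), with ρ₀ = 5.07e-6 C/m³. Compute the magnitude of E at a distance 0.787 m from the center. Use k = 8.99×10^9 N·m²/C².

Use a concentric Gaussian sphere at r = 0.787 m (r > R, all charge enclosed).
Q_enc = 4π ∫₀^R ρ₀(r'/R)^1 r'² dr' = 4πρ₀R³/4 = 6.15e-7 C.
Applying ∮E·dA = Q_enc/ε₀ with Φ = E(4πr²):
E = k|Q_enc|/r² = (8.99×10^9)(6.15×10^-7)/(0.787)² = 8.93×10^3 N/C.

|E| = 8.93×10^3 N/C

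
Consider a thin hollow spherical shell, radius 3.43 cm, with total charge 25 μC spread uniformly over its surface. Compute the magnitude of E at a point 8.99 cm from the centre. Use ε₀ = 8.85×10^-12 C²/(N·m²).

2.78×10^7 N/C

Symmetry ⇒ E = E(r) r̂. Gaussian sphere of radius r = 8.99 cm (r > 3.43 cm).
The entire shell is enclosed: Q_enc = 2.50e-5 C.
Since E is radial and uniform over the Gaussian sphere, Φ = E·4πr² = Q_enc/ε₀.
E = |Q_enc|/(4πε₀r²) = (2.50×10^-5)/(4π·8.85×10^-12·(0.0899)²) = 2.78e7 N/C.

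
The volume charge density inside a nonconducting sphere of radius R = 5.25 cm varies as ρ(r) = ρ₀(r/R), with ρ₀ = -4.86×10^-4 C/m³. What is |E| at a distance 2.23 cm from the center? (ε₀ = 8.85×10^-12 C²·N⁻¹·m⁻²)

|E| = 1.30e5 N/C

Symmetry ⇒ E = E(r) r̂. Gaussian sphere of radius r = 2.23 cm (r < R).
Integrate the density: Q_enc = 4π ∫₀^r ρ₀(r'/R)^1 r'² dr' = 4πρ₀ r^4/(4·R) = -7.192e-9 C.
Gauss's law: E·4πr² = Q_enc/ε₀.
E = |Q_enc|/(4πε₀r²) = (7.192e-9)/(4π·8.85×10^-12·(0.0223)²) = 1.30e5 N/C.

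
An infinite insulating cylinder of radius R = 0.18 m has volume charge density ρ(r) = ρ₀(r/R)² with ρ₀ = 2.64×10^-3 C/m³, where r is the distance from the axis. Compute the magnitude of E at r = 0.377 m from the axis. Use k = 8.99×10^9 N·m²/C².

E = 6.41×10^6 N/C

Take a coaxial cylindrical Gaussian surface of radius r = 0.377 m and length L (r > R, full charge per length enclosed).
λ_enc = 2π ∫₀^R ρ₀(r'/R)^2 r' dr' = 2πρ₀R²/4 = 1.344×10^-4 C/m.
Gauss's law: E·2πrL = λ_enc L/ε₀.
E = 2k|λ_enc|/r = 2(8.99×10^9)(1.344×10^-4)/(0.377) = 6.41e6 N/C.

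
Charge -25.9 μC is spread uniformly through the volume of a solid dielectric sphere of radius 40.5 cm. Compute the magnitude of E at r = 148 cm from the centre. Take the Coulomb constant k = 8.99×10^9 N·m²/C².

Symmetry ⇒ E = E(r) r̂. Gaussian sphere of radius r = 148 cm (r > R, so the entire charge is enclosed).
Q_enc = -25.9 μC = -2.59e-5 C.
Applying ∮E·dA = Q_enc/ε₀ with Φ = E(4πr²):
E = k|Q_enc|/r² = (8.99×10^9)(2.59×10^-5)/(1.48)² = 1.06×10^5 N/C.

|E| ≈ 1.06e5 N/C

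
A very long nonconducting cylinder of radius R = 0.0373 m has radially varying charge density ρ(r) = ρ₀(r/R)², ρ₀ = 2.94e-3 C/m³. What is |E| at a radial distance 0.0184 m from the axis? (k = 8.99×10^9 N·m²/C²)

E ≈ 3.72×10^5 N/C

Take a coaxial cylindrical Gaussian surface of radius r = 0.0184 m and length L (r < R).
λ_enc = ∫₀^r ρ(r')·2πr' dr' = (2πρ₀/R²)·r^4/4 = 3.805e-7 C/m.
Gauss's law: E·2πrL = λ_enc L/ε₀.
E = 2k|λ_enc|/r = 2(8.99×10^9)(3.805×10^-7)/(0.0184) = 3.72e5 N/C.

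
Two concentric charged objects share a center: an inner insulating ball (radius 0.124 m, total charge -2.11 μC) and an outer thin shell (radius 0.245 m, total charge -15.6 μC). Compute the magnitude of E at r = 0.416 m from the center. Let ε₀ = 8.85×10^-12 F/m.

Use a concentric Gaussian sphere at r = 0.416 m (r > 0.245 m, enclosing both).
Q_enc = (-2.11 μC) + (-15.6 μC) = -1.771×10^-5 C.
Gauss's law: E·4πr² = Q_enc/ε₀.
E = |Q_enc|/(4πε₀r²) = (1.771×10^-5)/(4π·8.85×10^-12·(0.416)²) = 9.20×10^5 N/C.

E = 9.20×10^5 V/m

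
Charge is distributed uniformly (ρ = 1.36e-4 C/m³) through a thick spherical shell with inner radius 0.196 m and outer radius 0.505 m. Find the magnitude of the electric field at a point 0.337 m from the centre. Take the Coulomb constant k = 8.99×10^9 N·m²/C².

Symmetry ⇒ E = E(r) r̂. Gaussian sphere of radius r = 0.337 m (within the shell material, 0.196 m < r < 0.505 m).
Enclosed charge is the volume from a to r: Q_enc = (4π/3)ρ(r³ − a³) = 1.751e-5 C.
Gauss's law: E·4πr² = Q_enc/ε₀.
E = k|Q_enc|/r² = (8.99×10^9)(1.751×10^-5)/(0.337)² = 1.39×10^6 N/C.

|E| ≈ 1.39×10^6 N/C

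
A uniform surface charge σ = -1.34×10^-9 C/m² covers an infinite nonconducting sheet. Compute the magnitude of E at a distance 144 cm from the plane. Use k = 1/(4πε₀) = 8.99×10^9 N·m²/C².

75.7 V/m

Choose a cylindrical pillbox piercing the sheet, end faces (area A) parallel to it.
Only the two end caps contribute flux: Φ = 2EA. With Q_enc = σA, Gauss's law gives E = |σ|/(2ε₀).
E = 2πk|σ| = 2π(8.99×10^9)(1.34×10^-9) = 75.7 N/C.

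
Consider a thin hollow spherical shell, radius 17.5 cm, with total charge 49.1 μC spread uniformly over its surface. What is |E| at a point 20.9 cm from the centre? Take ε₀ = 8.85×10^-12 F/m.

Use a concentric Gaussian sphere at r = 20.9 cm (r > 17.5 cm).
The entire shell is enclosed: Q_enc = 4.91×10^-5 C.
Gauss's law: E·4πr² = Q_enc/ε₀.
E = |Q_enc|/(4πε₀r²) = (4.91×10^-5)/(4π·8.85×10^-12·(0.209)²) = 1.01×10^7 N/C.

1.01×10^7 N/C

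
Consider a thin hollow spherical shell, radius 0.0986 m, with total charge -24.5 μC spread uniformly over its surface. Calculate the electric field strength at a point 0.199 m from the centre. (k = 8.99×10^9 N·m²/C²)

E = 5.56e6 V/m

Take a concentric spherical Gaussian surface of radius r = 0.199 m (r > 0.0986 m).
The entire shell is enclosed: Q_enc = -2.45e-5 C.
By Gauss's law, ∮E·dA = E·4πr² = Q_enc/ε₀.
E = k|Q_enc|/r² = (8.99×10^9)(2.45e-5)/(0.199)² = 5.56×10^6 N/C.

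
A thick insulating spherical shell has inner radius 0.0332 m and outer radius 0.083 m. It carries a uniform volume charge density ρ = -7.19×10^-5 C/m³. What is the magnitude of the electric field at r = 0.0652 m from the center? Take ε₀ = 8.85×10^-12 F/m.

By spherical symmetry E is radial; choose a Gaussian sphere of radius r = 0.0652 m (within the shell material, 0.0332 m < r < 0.083 m).
Enclosed charge is the volume from a to r: Q_enc = (4π/3)ρ(r³ − a³) = -7.245e-8 C.
Applying ∮E·dA = Q_enc/ε₀ with Φ = E(4πr²):
E = |Q_enc|/(4πε₀r²) = (7.245×10^-8)/(4π·8.85×10^-12·(0.0652)²) = 1.53×10^5 N/C.

|E| ≈ 1.53e5 V/m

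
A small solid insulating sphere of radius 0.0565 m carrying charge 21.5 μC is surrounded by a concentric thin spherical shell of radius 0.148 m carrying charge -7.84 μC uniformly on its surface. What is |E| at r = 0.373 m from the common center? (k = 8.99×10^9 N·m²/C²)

E = 8.83e5 N/C

Symmetry ⇒ E = E(r) r̂. Gaussian sphere of radius r = 0.373 m (r > 0.148 m, enclosing both).
Q_enc = (21.5 μC) + (-7.84 μC) = 1.366×10^-5 C.
Gauss's law: E·4πr² = Q_enc/ε₀.
E = k|Q_enc|/r² = (8.99×10^9)(1.366×10^-5)/(0.373)² = 8.83×10^5 N/C.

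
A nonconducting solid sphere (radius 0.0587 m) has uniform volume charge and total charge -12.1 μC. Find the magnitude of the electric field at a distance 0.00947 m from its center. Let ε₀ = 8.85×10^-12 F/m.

|E| ≈ 5.09e6 N/C

Use a concentric Gaussian sphere at r = 0.00947 m (r < R).
Only the charge within r is enclosed: Q_enc = Q·(r/R)³ = (-12.1 μC)·(0.00947 m/0.0587 m)³ = -5.081×10^-8 C.
Since E is radial and uniform over the Gaussian sphere, Φ = E·4πr² = Q_enc/ε₀.
E = |Q_enc|/(4πε₀r²) = (5.081×10^-8)/(4π·8.85×10^-12·(0.00947)²) = 5.09×10^6 N/C.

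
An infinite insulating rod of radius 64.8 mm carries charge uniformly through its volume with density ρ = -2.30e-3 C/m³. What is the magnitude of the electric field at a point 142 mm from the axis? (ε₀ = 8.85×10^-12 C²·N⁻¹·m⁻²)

Choose a coaxial cylinder of radius r = 142 mm (arbitrary length L) as the Gaussian surface (r > 64.8 mm, full cross-section enclosed).
λ_enc = ρ·πR² = (-2.30×10^-3)π(0.0648)² = -3.034e-5 C/m.
Gauss's law: E·2πrL = λ_enc L/ε₀.
E = |λ_enc|/(2πε₀r) = (3.034e-5)/(2π·8.85×10^-12·0.142) = 3.84e6 N/C.

|E| ≈ 3.84×10^6 N/C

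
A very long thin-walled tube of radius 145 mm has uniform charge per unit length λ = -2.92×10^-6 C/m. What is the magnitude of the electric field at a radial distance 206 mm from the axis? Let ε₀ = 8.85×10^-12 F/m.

E ≈ 2.55×10^5 N/C

Choose a coaxial cylinder of radius r = 206 mm (arbitrary length L) as the Gaussian surface (r > 145 mm).
The full line charge is enclosed: λ_enc = -2.92e-6 C/m.
Gauss's law: E·2πrL = λ_enc L/ε₀.
E = |λ_enc|/(2πε₀r) = (2.92e-6)/(2π·8.85×10^-12·0.206) = 2.55×10^5 N/C.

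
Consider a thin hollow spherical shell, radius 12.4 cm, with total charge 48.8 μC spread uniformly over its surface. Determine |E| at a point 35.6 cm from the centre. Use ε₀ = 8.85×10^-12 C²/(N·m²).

|E| ≈ 3.46e6 N/C

By spherical symmetry E is radial; choose a Gaussian sphere of radius r = 35.6 cm (r > 12.4 cm).
The entire shell is enclosed: Q_enc = 4.88e-5 C.
By Gauss's law, ∮E·dA = E·4πr² = Q_enc/ε₀.
E = |Q_enc|/(4πε₀r²) = (4.88×10^-5)/(4π·8.85×10^-12·(0.356)²) = 3.46e6 N/C.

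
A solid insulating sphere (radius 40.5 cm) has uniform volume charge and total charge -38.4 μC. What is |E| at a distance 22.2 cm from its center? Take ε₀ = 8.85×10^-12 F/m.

E = 1.15×10^6 V/m

By spherical symmetry E is radial; choose a Gaussian sphere of radius r = 22.2 cm (r < R).
Only the charge within r is enclosed: Q_enc = Q·(r/R)³ = (-38.4 μC)·(22.2 cm/40.5 cm)³ = -6.324e-6 C.
Applying ∮E·dA = Q_enc/ε₀ with Φ = E(4πr²):
E = |Q_enc|/(4πε₀r²) = (6.324×10^-6)/(4π·8.85×10^-12·(0.222)²) = 1.15e6 N/C.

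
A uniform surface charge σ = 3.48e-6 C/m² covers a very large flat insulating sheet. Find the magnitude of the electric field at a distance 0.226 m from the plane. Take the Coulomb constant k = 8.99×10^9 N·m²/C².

|E| ≈ 1.97×10^5 V/m

By planar symmetry E is perpendicular to the sheet and uniform; use a Gaussian pillbox with flat faces of area A on each side of the sheet.
Only the two end caps contribute flux: Φ = 2EA. With Q_enc = σA, Gauss's law gives E = |σ|/(2ε₀).
E = 2πk|σ| = 2π(8.99×10^9)(3.48×10^-6) = 1.97×10^5 N/C.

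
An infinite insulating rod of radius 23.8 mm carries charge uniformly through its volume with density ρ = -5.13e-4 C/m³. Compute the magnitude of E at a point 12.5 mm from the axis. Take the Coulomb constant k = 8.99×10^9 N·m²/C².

E = 3.62e5 V/m

Take a coaxial cylindrical Gaussian surface of radius r = 12.5 mm and length L (r < R).
Enclosed charge per unit length: λ_enc = ρ·πr² = (-5.13×10^-4)π(0.0125)² = -2.518e-7 C/m.
By Gauss's law (flux through the curved wall only), E·2πrL = λ_enc L/ε₀.
E = 2k|λ_enc|/r = 2(8.99×10^9)(2.518×10^-7)/(0.0125) = 3.62e5 N/C.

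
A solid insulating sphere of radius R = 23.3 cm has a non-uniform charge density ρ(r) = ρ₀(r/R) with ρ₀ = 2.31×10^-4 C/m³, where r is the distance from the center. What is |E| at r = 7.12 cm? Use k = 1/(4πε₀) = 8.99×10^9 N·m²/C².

Symmetry ⇒ E = E(r) r̂. Gaussian sphere of radius r = 7.12 cm (r < R).
Q_enc = ∫₀^r ρ(r')·4πr'² dr' = (4πρ₀/R) ∫₀^r r'^3 dr' = 4πρ₀ r^4/(4·R) = 8.004×10^-8 C.
Since E is radial and uniform over the Gaussian sphere, Φ = E·4πr² = Q_enc/ε₀.
E = k|Q_enc|/r² = (8.99×10^9)(8.004e-8)/(0.0712)² = 1.42×10^5 N/C.

|E| ≈ 1.42×10^5 N/C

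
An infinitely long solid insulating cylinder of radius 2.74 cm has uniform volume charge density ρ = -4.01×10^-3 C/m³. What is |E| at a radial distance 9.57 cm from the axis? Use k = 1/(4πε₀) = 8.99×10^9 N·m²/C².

By cylindrical symmetry E is radial; use a coaxial Gaussian cylinder of radius 9.57 cm and length L (r > 2.74 cm, full cross-section enclosed).
λ_enc = ρ·πR² = (-4.01×10^-3)π(0.0274)² = -9.458×10^-6 C/m.
By Gauss's law (flux through the curved wall only), E·2πrL = λ_enc L/ε₀.
E = 2k|λ_enc|/r = 2(8.99×10^9)(9.458e-6)/(0.0957) = 1.78×10^6 N/C.

|E| ≈ 1.78e6 N/C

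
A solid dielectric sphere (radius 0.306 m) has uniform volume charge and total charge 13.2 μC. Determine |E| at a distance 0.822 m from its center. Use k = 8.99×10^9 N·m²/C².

1.76×10^5 V/m

Take a concentric spherical Gaussian surface of radius r = 0.822 m (r > R, so the entire charge is enclosed).
Q_enc = 13.2 μC = 1.32e-5 C.
Gauss's law: E·4πr² = Q_enc/ε₀.
E = k|Q_enc|/r² = (8.99×10^9)(1.32×10^-5)/(0.822)² = 1.76×10^5 N/C.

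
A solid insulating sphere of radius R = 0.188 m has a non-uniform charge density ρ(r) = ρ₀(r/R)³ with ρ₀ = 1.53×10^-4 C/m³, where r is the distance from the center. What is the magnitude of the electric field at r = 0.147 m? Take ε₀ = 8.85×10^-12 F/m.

|E| ≈ 2.02×10^5 V/m

Use a concentric Gaussian sphere at r = 0.147 m (r < R).
Integrate the density: Q_enc = 4π ∫₀^r ρ₀(r'/R)^3 r'² dr' = 4πρ₀ r^6/(6·R³) = 4.866×10^-7 C.
By Gauss's law, ∮E·dA = E·4πr² = Q_enc/ε₀.
E = |Q_enc|/(4πε₀r²) = (4.866×10^-7)/(4π·8.85×10^-12·(0.147)²) = 2.02×10^5 N/C.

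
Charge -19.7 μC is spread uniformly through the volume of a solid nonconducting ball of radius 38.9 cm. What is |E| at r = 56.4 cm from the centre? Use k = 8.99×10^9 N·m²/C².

|E| ≈ 5.57×10^5 N/C

Use a concentric Gaussian sphere at r = 56.4 cm (r > R, so the entire charge is enclosed).
Q_enc = -19.7 μC = -1.97×10^-5 C.
Gauss's law: E·4πr² = Q_enc/ε₀.
E = k|Q_enc|/r² = (8.99×10^9)(1.97e-5)/(0.564)² = 5.57×10^5 N/C.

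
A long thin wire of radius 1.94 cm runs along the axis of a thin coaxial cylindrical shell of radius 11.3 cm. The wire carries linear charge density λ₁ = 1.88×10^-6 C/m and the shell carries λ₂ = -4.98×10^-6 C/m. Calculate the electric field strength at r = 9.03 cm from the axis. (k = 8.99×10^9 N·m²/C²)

E ≈ 3.74×10^5 N/C

By cylindrical symmetry E is radial; use a coaxial Gaussian cylinder of radius 9.03 cm and length L (between the conductors, 1.94 cm < r < 11.3 cm).
The shell at 11.3 cm lies outside the Gaussian surface, so λ_enc = λ₁ = 1.88×10^-6 C/m.
Gauss's law: E·2πrL = λ_enc L/ε₀.
E = 2k|λ_enc|/r = 2(8.99×10^9)(1.88×10^-6)/(0.0903) = 3.74×10^5 N/C.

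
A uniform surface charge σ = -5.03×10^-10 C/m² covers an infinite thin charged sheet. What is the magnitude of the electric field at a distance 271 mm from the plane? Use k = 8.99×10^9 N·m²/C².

The symmetry is planar: E is normal to the sheet and the same magnitude on both sides. Take a pillbox straddling the sheet with end-cap area A.
Only the two end caps contribute flux: Φ = 2EA. With Q_enc = σA, Gauss's law gives E = |σ|/(2ε₀).
E = 2πk|σ| = 2π(8.99×10^9)(5.03e-10) = 28.4 N/C.

|E| ≈ 28.4 V/m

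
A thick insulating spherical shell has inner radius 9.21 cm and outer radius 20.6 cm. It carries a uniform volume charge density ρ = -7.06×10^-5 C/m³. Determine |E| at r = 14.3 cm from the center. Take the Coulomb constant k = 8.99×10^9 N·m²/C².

Use a concentric Gaussian sphere at r = 14.3 cm (within the shell material, 9.21 cm < r < 20.6 cm).
Only the shell between 9.21 cm and r is enclosed: Q_enc = ρ·(4π/3)(r³ − a³) = (-7.06×10^-5)·(4π/3)·((0.143)³ − (0.0921)³) = -6.337×10^-7 C.
Since E is radial and uniform over the Gaussian sphere, Φ = E·4πr² = Q_enc/ε₀.
E = k|Q_enc|/r² = (8.99×10^9)(6.337e-7)/(0.143)² = 2.79×10^5 N/C.

E ≈ 2.79×10^5 V/m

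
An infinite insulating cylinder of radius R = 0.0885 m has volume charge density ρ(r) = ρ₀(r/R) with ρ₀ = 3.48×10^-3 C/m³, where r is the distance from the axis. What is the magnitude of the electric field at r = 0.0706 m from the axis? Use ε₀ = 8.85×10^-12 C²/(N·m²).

Choose a coaxial cylinder of radius r = 0.0706 m (arbitrary length L) as the Gaussian surface (r < R).
λ_enc = ∫₀^r ρ(r')·2πr' dr' = (2πρ₀/R)·r^3/3 = 2.898×10^-5 C/m.
Applying ∮E·dA = Q_enc/ε₀ with the end caps contributing no flux:
E = |λ_enc|/(2πε₀r) = (2.898e-5)/(2π·8.85×10^-12·0.0706) = 7.38×10^6 N/C.

E ≈ 7.38e6 V/m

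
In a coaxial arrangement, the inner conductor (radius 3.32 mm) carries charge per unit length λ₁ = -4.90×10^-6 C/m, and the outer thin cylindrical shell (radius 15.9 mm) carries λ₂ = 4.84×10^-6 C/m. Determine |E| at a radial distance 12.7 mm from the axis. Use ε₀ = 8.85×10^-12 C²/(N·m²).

Take a coaxial cylindrical Gaussian surface of radius r = 12.7 mm and length L (between the conductors, 3.32 mm < r < 15.9 mm).
The shell at 15.9 mm lies outside the Gaussian surface, so λ_enc = λ₁ = -4.90e-6 C/m.
Applying ∮E·dA = Q_enc/ε₀ with the end caps contributing no flux:
E = |λ_enc|/(2πε₀r) = (4.90e-6)/(2π·8.85×10^-12·0.0127) = 6.94×10^6 N/C.

E ≈ 6.94e6 N/C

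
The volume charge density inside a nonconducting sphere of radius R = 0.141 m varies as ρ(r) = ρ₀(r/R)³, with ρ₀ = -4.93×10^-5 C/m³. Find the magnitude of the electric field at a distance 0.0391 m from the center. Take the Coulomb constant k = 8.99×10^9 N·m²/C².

|E| ≈ 774 V/m

Use a concentric Gaussian sphere at r = 0.0391 m (r < R).
Integrate the density: Q_enc = 4π ∫₀^r ρ₀(r'/R)^3 r'² dr' = 4πρ₀ r^6/(6·R³) = -1.316×10^-10 C.
Since E is radial and uniform over the Gaussian sphere, Φ = E·4πr² = Q_enc/ε₀.
E = k|Q_enc|/r² = (8.99×10^9)(1.316e-10)/(0.0391)² = 774 N/C.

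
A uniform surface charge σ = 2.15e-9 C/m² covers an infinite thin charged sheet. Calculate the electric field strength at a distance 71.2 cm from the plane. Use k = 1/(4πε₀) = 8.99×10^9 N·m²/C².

121 V/m

By planar symmetry E is perpendicular to the sheet and uniform; use a Gaussian pillbox with flat faces of area A on each side of the sheet.
Only the two end caps contribute flux: Φ = 2EA. With Q_enc = σA, Gauss's law gives E = |σ|/(2ε₀).
E = 2πk|σ| = 2π(8.99×10^9)(2.15e-9) = 121 N/C.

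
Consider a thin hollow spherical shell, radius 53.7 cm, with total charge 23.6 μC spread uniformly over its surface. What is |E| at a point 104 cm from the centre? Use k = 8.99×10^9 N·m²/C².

|E| = 1.96e5 N/C

Symmetry ⇒ E = E(r) r̂. Gaussian sphere of radius r = 104 cm (r > 53.7 cm).
The entire shell is enclosed: Q_enc = 2.36×10^-5 C.
Applying ∮E·dA = Q_enc/ε₀ with Φ = E(4πr²):
E = k|Q_enc|/r² = (8.99×10^9)(2.36e-5)/(1.04)² = 1.96×10^5 N/C.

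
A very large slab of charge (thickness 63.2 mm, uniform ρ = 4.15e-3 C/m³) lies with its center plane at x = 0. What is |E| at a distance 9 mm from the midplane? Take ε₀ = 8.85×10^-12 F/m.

|E| ≈ 4.22×10^6 N/C

By symmetry E is perpendicular to the slab. A Gaussian pillbox from −9 mm to +9 mm (face area A) lies entirely within the slab.
Q_enc = ρ·(2x)·A and flux = 2EA, so 2EA = 2ρxA/ε₀ ⇒ E = |ρ|x/ε₀.
E = (4.15×10^-3)(0.009)/(8.85×10^-12) = 4.22e6 N/C.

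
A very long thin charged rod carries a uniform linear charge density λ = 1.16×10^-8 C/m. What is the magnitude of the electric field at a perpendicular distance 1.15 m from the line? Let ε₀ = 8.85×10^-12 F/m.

|E| = 181 V/m

Take a coaxial cylindrical Gaussian surface of radius r = 1.15 m and length L.
Q_enc = λL, so λ_enc = 1.16×10^-8 C/m.
By Gauss's law (flux through the curved wall only), E·2πrL = λ_enc L/ε₀.
E = |λ_enc|/(2πε₀r) = (1.16×10^-8)/(2π·8.85×10^-12·1.15) = 181 N/C.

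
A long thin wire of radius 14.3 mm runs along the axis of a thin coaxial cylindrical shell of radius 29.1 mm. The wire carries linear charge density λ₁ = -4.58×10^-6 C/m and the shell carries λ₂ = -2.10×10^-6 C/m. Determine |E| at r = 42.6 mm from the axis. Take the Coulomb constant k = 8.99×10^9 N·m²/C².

By cylindrical symmetry E is radial; use a coaxial Gaussian cylinder of radius 42.6 mm and length L (r > 29.1 mm, enclosing both).
λ_enc = λ₁ + λ₂ = (-4.58×10^-6) + (-2.10e-6) = -6.68e-6 C/m.
Applying ∮E·dA = Q_enc/ε₀ with the end caps contributing no flux:
E = 2k|λ_enc|/r = 2(8.99×10^9)(6.68×10^-6)/(0.0426) = 2.82×10^6 N/C.

2.82×10^6 V/m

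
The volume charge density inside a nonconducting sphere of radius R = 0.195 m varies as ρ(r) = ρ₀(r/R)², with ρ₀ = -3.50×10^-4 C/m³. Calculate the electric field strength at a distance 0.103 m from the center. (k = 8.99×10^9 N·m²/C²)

By spherical symmetry E is radial; choose a Gaussian sphere of radius r = 0.103 m (r < R).
Integrate the density: Q_enc = 4π ∫₀^r ρ₀(r'/R)^2 r'² dr' = 4πρ₀ r^5/(5·R²) = -2.682×10^-7 C.
Since E is radial and uniform over the Gaussian sphere, Φ = E·4πr² = Q_enc/ε₀.
E = k|Q_enc|/r² = (8.99×10^9)(2.682×10^-7)/(0.103)² = 2.27e5 N/C.

|E| = 2.27×10^5 N/C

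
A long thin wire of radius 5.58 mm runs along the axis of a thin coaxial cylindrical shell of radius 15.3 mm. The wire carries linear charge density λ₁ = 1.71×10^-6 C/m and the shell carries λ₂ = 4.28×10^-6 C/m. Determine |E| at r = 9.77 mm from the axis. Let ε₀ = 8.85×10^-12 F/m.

E ≈ 3.15×10^6 N/C

Choose a coaxial cylinder of radius r = 9.77 mm (arbitrary length L) as the Gaussian surface (between the conductors, 5.58 mm < r < 15.3 mm).
The shell at 15.3 mm lies outside the Gaussian surface, so λ_enc = λ₁ = 1.71e-6 C/m.
By Gauss's law (flux through the curved wall only), E·2πrL = λ_enc L/ε₀.
E = |λ_enc|/(2πε₀r) = (1.71×10^-6)/(2π·8.85×10^-12·0.00977) = 3.15e6 N/C.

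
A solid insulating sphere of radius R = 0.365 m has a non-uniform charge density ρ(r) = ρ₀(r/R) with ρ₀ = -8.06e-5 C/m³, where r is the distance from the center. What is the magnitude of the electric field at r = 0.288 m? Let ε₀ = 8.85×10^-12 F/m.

|E| ≈ 5.17e5 N/C

Symmetry ⇒ E = E(r) r̂. Gaussian sphere of radius r = 0.288 m (r < R).
Integrate the density: Q_enc = 4π ∫₀^r ρ₀(r'/R)^1 r'² dr' = 4πρ₀ r^4/(4·R) = -4.773×10^-6 C.
By Gauss's law, ∮E·dA = E·4πr² = Q_enc/ε₀.
E = |Q_enc|/(4πε₀r²) = (4.773×10^-6)/(4π·8.85×10^-12·(0.288)²) = 5.17×10^5 N/C.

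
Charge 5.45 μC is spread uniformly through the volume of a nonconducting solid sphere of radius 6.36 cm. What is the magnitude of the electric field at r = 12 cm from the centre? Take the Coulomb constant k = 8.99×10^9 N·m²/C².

Symmetry ⇒ E = E(r) r̂. Gaussian sphere of radius r = 12 cm (r > R, so the entire charge is enclosed).
Q_enc = 5.45 μC = 5.45e-6 C.
Gauss's law: E·4πr² = Q_enc/ε₀.
E = k|Q_enc|/r² = (8.99×10^9)(5.45×10^-6)/(0.12)² = 3.40×10^6 N/C.

|E| ≈ 3.40×10^6 V/m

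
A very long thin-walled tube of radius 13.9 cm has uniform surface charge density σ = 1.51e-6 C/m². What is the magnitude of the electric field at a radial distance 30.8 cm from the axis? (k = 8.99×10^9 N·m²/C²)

By cylindrical symmetry E is radial; use a coaxial Gaussian cylinder of radius 30.8 cm and length L (r > 13.9 cm).
The whole shell is enclosed: λ_enc = σ·2πR = (1.51e-6)·2π·(0.139) = 1.319e-6 C/m.
Gauss's law: E·2πrL = λ_enc L/ε₀.
E = 2k|λ_enc|/r = 2(8.99×10^9)(1.319e-6)/(0.308) = 7.70×10^4 N/C.

|E| = 7.70×10^4 V/m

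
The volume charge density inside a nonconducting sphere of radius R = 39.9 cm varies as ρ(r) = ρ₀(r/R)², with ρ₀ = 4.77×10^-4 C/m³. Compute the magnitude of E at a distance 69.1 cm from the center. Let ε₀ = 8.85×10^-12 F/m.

Symmetry ⇒ E = E(r) r̂. Gaussian sphere of radius r = 69.1 cm (r > R, all charge enclosed).
Q_enc = 4π ∫₀^R ρ₀(r'/R)^2 r'² dr' = 4πρ₀R³/5 = 7.615e-5 C.
By Gauss's law, ∮E·dA = E·4πr² = Q_enc/ε₀.
E = |Q_enc|/(4πε₀r²) = (7.615e-5)/(4π·8.85×10^-12·(0.691)²) = 1.43e6 N/C.

|E| ≈ 1.43e6 V/m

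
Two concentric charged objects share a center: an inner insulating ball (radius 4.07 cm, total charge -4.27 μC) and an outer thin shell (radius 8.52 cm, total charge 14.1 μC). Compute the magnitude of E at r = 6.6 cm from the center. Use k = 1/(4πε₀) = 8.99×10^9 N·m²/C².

Use a concentric Gaussian sphere at r = 6.6 cm (between the bodies, 4.07 cm < r < 8.52 cm).
The shell at 8.52 cm lies outside the Gaussian surface, so Q_enc = -4.27 μC = -4.27e-6 C.
Since E is radial and uniform over the Gaussian sphere, Φ = E·4πr² = Q_enc/ε₀.
E = k|Q_enc|/r² = (8.99×10^9)(4.27×10^-6)/(0.066)² = 8.81×10^6 N/C.

E ≈ 8.81e6 N/C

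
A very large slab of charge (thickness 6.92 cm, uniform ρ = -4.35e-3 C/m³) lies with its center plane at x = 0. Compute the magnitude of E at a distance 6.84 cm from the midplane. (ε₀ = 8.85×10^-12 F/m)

|E| = 1.70e7 N/C

The point |x| = 6.84 cm lies outside the slab (half-thickness 0.0346 m). A symmetric pillbox spanning the full slab encloses Q_enc = ρ·d·A.
Flux = 2EA ⇒ E = |ρ|d/(2ε₀), independent of distance outside.
E = (4.35e-3)(0.0692)/(2·8.85×10^-12) = 1.70e7 N/C.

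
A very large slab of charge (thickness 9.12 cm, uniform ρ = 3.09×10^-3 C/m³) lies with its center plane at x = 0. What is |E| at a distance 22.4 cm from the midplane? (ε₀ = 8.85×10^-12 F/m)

|E| = 1.59×10^7 N/C

The point |x| = 22.4 cm lies outside the slab (half-thickness 0.0456 m). A symmetric pillbox spanning the full slab encloses Q_enc = ρ·d·A.
Flux = 2EA ⇒ E = |ρ|d/(2ε₀), independent of distance outside.
E = (3.09×10^-3)(0.0912)/(2·8.85×10^-12) = 1.59×10^7 N/C.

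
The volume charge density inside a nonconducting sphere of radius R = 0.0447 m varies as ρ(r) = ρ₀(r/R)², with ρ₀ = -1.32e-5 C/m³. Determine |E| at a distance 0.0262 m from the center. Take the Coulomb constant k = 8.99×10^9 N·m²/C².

By spherical symmetry E is radial; choose a Gaussian sphere of radius r = 0.0262 m (r < R).
Q_enc = ∫₀^r ρ(r')·4πr'² dr' = (4πρ₀/R²) ∫₀^r r'^4 dr' = 4πρ₀ r^5/(5·R²) = -2.05e-10 C.
By Gauss's law, ∮E·dA = E·4πr² = Q_enc/ε₀.
E = k|Q_enc|/r² = (8.99×10^9)(2.05×10^-10)/(0.0262)² = 2.68e3 N/C.

|E| = 2.68e3 N/C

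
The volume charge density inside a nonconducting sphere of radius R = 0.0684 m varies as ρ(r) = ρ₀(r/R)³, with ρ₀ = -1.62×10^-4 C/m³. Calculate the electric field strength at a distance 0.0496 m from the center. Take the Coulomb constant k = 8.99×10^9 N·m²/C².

Use a concentric Gaussian sphere at r = 0.0496 m (r < R).
Integrate the density: Q_enc = 4π ∫₀^r ρ₀(r'/R)^3 r'² dr' = 4πρ₀ r^6/(6·R³) = -1.579×10^-8 C.
Since E is radial and uniform over the Gaussian sphere, Φ = E·4πr² = Q_enc/ε₀.
E = k|Q_enc|/r² = (8.99×10^9)(1.579×10^-8)/(0.0496)² = 5.77e4 N/C.

E ≈ 5.77e4 V/m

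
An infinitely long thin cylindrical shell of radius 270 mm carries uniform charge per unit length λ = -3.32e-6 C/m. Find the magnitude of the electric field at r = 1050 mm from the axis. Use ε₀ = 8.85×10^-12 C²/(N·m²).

E ≈ 5.69e4 V/m

Choose a coaxial cylinder of radius r = 1050 mm (arbitrary length L) as the Gaussian surface (r > 270 mm).
The full line charge is enclosed: λ_enc = -3.32×10^-6 C/m.
Since E is radial and uniform over the curved surface, Φ = E·2πrL = Q_enc/ε₀ = λ_enc L/ε₀.
E = |λ_enc|/(2πε₀r) = (3.32×10^-6)/(2π·8.85×10^-12·1.05) = 5.69e4 N/C.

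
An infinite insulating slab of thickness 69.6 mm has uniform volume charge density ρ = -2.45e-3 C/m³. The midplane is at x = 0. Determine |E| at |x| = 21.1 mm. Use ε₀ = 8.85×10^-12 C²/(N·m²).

|E| = 5.84×10^6 V/m

By symmetry E is perpendicular to the slab. A Gaussian pillbox from −21.1 mm to +21.1 mm (face area A) lies entirely within the slab.
Q_enc = ρ·(2x)·A and flux = 2EA, so 2EA = 2ρxA/ε₀ ⇒ E = |ρ|x/ε₀.
E = (2.45e-3)(0.0211)/(8.85×10^-12) = 5.84×10^6 N/C.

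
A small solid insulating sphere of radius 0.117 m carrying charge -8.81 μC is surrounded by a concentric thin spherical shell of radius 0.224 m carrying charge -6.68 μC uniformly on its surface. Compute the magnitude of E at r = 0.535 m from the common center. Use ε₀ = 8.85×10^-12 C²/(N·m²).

4.87×10^5 N/C

Symmetry ⇒ E = E(r) r̂. Gaussian sphere of radius r = 0.535 m (r > 0.224 m, enclosing both).
Q_enc = (-8.81 μC) + (-6.68 μC) = -1.549×10^-5 C.
Since E is radial and uniform over the Gaussian sphere, Φ = E·4πr² = Q_enc/ε₀.
E = |Q_enc|/(4πε₀r²) = (1.549×10^-5)/(4π·8.85×10^-12·(0.535)²) = 4.87e5 N/C.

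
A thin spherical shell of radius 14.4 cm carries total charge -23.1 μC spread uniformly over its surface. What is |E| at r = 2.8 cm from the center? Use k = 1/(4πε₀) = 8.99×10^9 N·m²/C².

By spherical symmetry E is radial; choose a Gaussian sphere of radius r = 2.8 cm (inside the shell, r < 14.4 cm).
All the charge is outside the Gaussian surface: Q_enc = 0, hence E = 0 everywhere inside the shell.

|E| = 0 N/C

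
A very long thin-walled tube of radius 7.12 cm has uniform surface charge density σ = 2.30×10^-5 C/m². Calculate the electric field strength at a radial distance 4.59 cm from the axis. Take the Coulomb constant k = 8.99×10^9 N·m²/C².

Choose a coaxial cylinder of radius r = 4.59 cm (arbitrary length L) as the Gaussian surface (r < 7.12 cm, inside the shell).
No charge is enclosed, so Gauss's law gives E·2πrL = 0 ⇒ E = 0.

|E| = 0 N/C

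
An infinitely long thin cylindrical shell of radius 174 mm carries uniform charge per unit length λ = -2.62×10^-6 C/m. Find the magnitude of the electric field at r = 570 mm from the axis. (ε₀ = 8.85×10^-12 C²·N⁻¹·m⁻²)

Coaxial Gaussian cylinder, radius r = 570 mm, length L (r > 174 mm).
The full line charge is enclosed: λ_enc = -2.62×10^-6 C/m.
Applying ∮E·dA = Q_enc/ε₀ with the end caps contributing no flux:
E = |λ_enc|/(2πε₀r) = (2.62e-6)/(2π·8.85×10^-12·0.57) = 8.27e4 N/C.

E ≈ 8.27×10^4 N/C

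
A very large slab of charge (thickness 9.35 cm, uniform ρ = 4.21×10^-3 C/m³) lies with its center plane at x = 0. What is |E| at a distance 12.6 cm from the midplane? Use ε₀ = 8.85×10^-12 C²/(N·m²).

The point |x| = 12.6 cm lies outside the slab (half-thickness 0.04675 m). A symmetric pillbox spanning the full slab encloses Q_enc = ρ·d·A.
Flux = 2EA ⇒ E = |ρ|d/(2ε₀), independent of distance outside.
E = (4.21e-3)(0.0935)/(2·8.85×10^-12) = 2.22×10^7 N/C.

|E| ≈ 2.22e7 N/C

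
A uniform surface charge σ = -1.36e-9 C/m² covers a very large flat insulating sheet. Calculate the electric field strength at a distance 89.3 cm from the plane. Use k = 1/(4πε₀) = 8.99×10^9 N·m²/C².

E = 76.8 N/C

By planar symmetry E is perpendicular to the sheet and uniform; use a Gaussian pillbox with flat faces of area A on each side of the sheet.
Only the two end caps contribute flux: Φ = 2EA. With Q_enc = σA, Gauss's law gives E = |σ|/(2ε₀).
E = 2πk|σ| = 2π(8.99×10^9)(1.36e-9) = 76.8 N/C.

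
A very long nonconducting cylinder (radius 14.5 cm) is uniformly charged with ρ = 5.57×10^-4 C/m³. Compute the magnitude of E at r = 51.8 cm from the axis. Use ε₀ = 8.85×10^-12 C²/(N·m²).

|E| = 1.28e6 N/C

Coaxial Gaussian cylinder, radius r = 51.8 cm, length L (r > 14.5 cm, full cross-section enclosed).
λ_enc = ρ·πR² = (5.57×10^-4)π(0.145)² = 3.679e-5 C/m.
Applying ∮E·dA = Q_enc/ε₀ with the end caps contributing no flux:
E = |λ_enc|/(2πε₀r) = (3.679e-5)/(2π·8.85×10^-12·0.518) = 1.28×10^6 N/C.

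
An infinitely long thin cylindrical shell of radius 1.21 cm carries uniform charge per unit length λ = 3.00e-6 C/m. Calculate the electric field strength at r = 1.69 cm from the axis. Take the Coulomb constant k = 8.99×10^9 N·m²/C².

Choose a coaxial cylinder of radius r = 1.69 cm (arbitrary length L) as the Gaussian surface (r > 1.21 cm).
The full line charge is enclosed: λ_enc = 3.00×10^-6 C/m.
Since E is radial and uniform over the curved surface, Φ = E·2πrL = Q_enc/ε₀ = λ_enc L/ε₀.
E = 2k|λ_enc|/r = 2(8.99×10^9)(3.00×10^-6)/(0.0169) = 3.19×10^6 N/C.

3.19×10^6 N/C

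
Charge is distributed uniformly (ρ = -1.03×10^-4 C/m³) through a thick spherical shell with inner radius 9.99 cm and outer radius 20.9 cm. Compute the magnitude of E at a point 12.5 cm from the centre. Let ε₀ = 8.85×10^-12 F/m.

Symmetry ⇒ E = E(r) r̂. Gaussian sphere of radius r = 12.5 cm (within the shell material, 9.99 cm < r < 20.9 cm).
Only the shell between 9.99 cm and r is enclosed: Q_enc = ρ·(4π/3)(r³ − a³) = (-1.03×10^-4)·(4π/3)·((0.125)³ − (0.0999)³) = -4.125×10^-7 C.
Since E is radial and uniform over the Gaussian sphere, Φ = E·4πr² = Q_enc/ε₀.
E = |Q_enc|/(4πε₀r²) = (4.125×10^-7)/(4π·8.85×10^-12·(0.125)²) = 2.37×10^5 N/C.

|E| ≈ 2.37×10^5 N/C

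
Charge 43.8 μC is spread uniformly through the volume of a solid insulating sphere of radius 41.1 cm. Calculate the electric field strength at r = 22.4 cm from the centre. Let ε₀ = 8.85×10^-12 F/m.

Take a concentric spherical Gaussian surface of radius r = 22.4 cm (r < R).
For a uniform sphere the enclosed fraction is (r/R)³, so Q_enc = (43.8 μC)(0.224/0.411)³ = 7.091×10^-6 C.
Applying ∮E·dA = Q_enc/ε₀ with Φ = E(4πr²):
E = |Q_enc|/(4πε₀r²) = (7.091×10^-6)/(4π·8.85×10^-12·(0.224)²) = 1.27×10^6 N/C.

|E| ≈ 1.27×10^6 N/C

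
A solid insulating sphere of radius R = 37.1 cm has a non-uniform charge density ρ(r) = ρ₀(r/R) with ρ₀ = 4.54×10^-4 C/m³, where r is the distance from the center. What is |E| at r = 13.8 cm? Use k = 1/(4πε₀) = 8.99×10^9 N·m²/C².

6.58×10^5 V/m

Symmetry ⇒ E = E(r) r̂. Gaussian sphere of radius r = 13.8 cm (r < R).
Integrate the density: Q_enc = 4π ∫₀^r ρ₀(r'/R)^1 r'² dr' = 4πρ₀ r^4/(4·R) = 1.394e-6 C.
Gauss's law: E·4πr² = Q_enc/ε₀.
E = k|Q_enc|/r² = (8.99×10^9)(1.394×10^-6)/(0.138)² = 6.58e5 N/C.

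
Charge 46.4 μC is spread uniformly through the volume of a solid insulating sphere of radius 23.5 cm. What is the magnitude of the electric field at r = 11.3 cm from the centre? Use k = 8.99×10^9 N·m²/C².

|E| = 3.63e6 N/C

By spherical symmetry E is radial; choose a Gaussian sphere of radius r = 11.3 cm (r < R).
For a uniform sphere the enclosed fraction is (r/R)³, so Q_enc = (46.4 μC)(0.113/0.235)³ = 5.159e-6 C.
Since E is radial and uniform over the Gaussian sphere, Φ = E·4πr² = Q_enc/ε₀.
E = k|Q_enc|/r² = (8.99×10^9)(5.159×10^-6)/(0.113)² = 3.63×10^6 N/C.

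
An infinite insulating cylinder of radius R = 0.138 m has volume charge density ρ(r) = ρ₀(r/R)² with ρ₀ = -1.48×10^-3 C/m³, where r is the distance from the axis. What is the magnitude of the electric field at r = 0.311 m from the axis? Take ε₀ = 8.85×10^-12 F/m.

By cylindrical symmetry E is radial; use a coaxial Gaussian cylinder of radius 0.311 m and length L (r > R, full charge per length enclosed).
λ_enc = 2π ∫₀^R ρ₀(r'/R)^2 r' dr' = 2πρ₀R²/4 = -4.427e-5 C/m.
By Gauss's law (flux through the curved wall only), E·2πrL = λ_enc L/ε₀.
E = |λ_enc|/(2πε₀r) = (4.427×10^-5)/(2π·8.85×10^-12·0.311) = 2.56e6 N/C.

|E| ≈ 2.56×10^6 N/C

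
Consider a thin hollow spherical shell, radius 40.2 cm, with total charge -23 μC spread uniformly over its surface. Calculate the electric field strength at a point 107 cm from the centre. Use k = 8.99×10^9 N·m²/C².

|E| ≈ 1.81×10^5 N/C

By spherical symmetry E is radial; choose a Gaussian sphere of radius r = 107 cm (r > 40.2 cm).
The entire shell is enclosed: Q_enc = -2.30×10^-5 C.
Applying ∮E·dA = Q_enc/ε₀ with Φ = E(4πr²):
E = k|Q_enc|/r² = (8.99×10^9)(2.30×10^-5)/(1.07)² = 1.81×10^5 N/C.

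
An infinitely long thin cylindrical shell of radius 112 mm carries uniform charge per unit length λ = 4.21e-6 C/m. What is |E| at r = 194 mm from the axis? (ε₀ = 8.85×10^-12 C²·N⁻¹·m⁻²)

By cylindrical symmetry E is radial; use a coaxial Gaussian cylinder of radius 194 mm and length L (r > 112 mm).
The full line charge is enclosed: λ_enc = 4.21e-6 C/m.
Applying ∮E·dA = Q_enc/ε₀ with the end caps contributing no flux:
E = |λ_enc|/(2πε₀r) = (4.21e-6)/(2π·8.85×10^-12·0.194) = 3.90×10^5 N/C.

E ≈ 3.90×10^5 N/C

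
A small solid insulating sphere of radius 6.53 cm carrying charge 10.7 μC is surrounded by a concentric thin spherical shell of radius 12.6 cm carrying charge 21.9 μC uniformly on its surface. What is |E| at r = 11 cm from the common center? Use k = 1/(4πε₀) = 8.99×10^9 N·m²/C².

Use a concentric Gaussian sphere at r = 11 cm (between the bodies, 6.53 cm < r < 12.6 cm).
Only the inner charge is enclosed; the outer shell contributes nothing inside itself. Q_enc = 10.7 μC = 1.07×10^-5 C.
Applying ∮E·dA = Q_enc/ε₀ with Φ = E(4πr²):
E = k|Q_enc|/r² = (8.99×10^9)(1.07×10^-5)/(0.11)² = 7.95×10^6 N/C.

E ≈ 7.95×10^6 N/C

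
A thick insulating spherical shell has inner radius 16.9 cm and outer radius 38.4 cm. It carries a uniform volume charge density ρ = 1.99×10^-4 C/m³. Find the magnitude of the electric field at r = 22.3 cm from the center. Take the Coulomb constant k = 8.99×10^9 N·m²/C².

Use a concentric Gaussian sphere at r = 22.3 cm (within the shell material, 16.9 cm < r < 38.4 cm).
Only the shell between 16.9 cm and r is enclosed: Q_enc = ρ·(4π/3)(r³ − a³) = (1.99×10^-4)·(4π/3)·((0.223)³ − (0.169)³) = 5.22×10^-6 C.
Gauss's law: E·4πr² = Q_enc/ε₀.
E = k|Q_enc|/r² = (8.99×10^9)(5.22×10^-6)/(0.223)² = 9.44×10^5 N/C.

9.44e5 N/C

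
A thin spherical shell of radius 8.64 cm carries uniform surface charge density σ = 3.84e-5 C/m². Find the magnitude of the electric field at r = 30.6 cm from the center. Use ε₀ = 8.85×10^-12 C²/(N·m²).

Symmetry ⇒ E = E(r) r̂. Gaussian sphere of radius r = 30.6 cm (r > 8.64 cm).
The entire shell is enclosed: Q_enc = σ·4πR² = (3.84×10^-5)·4π·(0.0864)² = 3.602×10^-6 C.
Since E is radial and uniform over the Gaussian sphere, Φ = E·4πr² = Q_enc/ε₀.
E = |Q_enc|/(4πε₀r²) = (3.602×10^-6)/(4π·8.85×10^-12·(0.306)²) = 3.46×10^5 N/C.

|E| ≈ 3.46×10^5 V/m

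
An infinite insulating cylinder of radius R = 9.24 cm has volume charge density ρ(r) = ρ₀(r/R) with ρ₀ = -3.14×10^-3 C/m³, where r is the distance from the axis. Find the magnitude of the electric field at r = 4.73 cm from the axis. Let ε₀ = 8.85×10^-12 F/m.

By cylindrical symmetry E is radial; use a coaxial Gaussian cylinder of radius 4.73 cm and length L (r < R).
λ_enc = ∫₀^r ρ(r')·2πr' dr' = (2πρ₀/R)·r^3/3 = -7.532×10^-6 C/m.
Since E is radial and uniform over the curved surface, Φ = E·2πrL = Q_enc/ε₀ = λ_enc L/ε₀.
E = |λ_enc|/(2πε₀r) = (7.532e-6)/(2π·8.85×10^-12·0.0473) = 2.86e6 N/C.

2.86×10^6 N/C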